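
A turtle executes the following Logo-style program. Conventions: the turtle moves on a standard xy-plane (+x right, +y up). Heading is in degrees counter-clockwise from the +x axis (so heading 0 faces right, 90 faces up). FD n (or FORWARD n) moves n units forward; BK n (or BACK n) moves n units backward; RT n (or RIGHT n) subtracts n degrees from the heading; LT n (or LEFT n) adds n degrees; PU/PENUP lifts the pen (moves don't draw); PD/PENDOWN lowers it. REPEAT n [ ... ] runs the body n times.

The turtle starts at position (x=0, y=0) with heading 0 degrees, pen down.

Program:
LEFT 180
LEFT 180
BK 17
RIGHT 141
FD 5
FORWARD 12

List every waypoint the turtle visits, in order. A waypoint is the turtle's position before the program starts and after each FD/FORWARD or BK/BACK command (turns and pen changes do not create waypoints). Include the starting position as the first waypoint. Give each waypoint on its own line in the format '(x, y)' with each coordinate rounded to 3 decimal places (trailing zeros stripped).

Executing turtle program step by step:
Start: pos=(0,0), heading=0, pen down
LT 180: heading 0 -> 180
LT 180: heading 180 -> 0
BK 17: (0,0) -> (-17,0) [heading=0, draw]
RT 141: heading 0 -> 219
FD 5: (-17,0) -> (-20.886,-3.147) [heading=219, draw]
FD 12: (-20.886,-3.147) -> (-30.211,-10.698) [heading=219, draw]
Final: pos=(-30.211,-10.698), heading=219, 3 segment(s) drawn
Waypoints (4 total):
(0, 0)
(-17, 0)
(-20.886, -3.147)
(-30.211, -10.698)

Answer: (0, 0)
(-17, 0)
(-20.886, -3.147)
(-30.211, -10.698)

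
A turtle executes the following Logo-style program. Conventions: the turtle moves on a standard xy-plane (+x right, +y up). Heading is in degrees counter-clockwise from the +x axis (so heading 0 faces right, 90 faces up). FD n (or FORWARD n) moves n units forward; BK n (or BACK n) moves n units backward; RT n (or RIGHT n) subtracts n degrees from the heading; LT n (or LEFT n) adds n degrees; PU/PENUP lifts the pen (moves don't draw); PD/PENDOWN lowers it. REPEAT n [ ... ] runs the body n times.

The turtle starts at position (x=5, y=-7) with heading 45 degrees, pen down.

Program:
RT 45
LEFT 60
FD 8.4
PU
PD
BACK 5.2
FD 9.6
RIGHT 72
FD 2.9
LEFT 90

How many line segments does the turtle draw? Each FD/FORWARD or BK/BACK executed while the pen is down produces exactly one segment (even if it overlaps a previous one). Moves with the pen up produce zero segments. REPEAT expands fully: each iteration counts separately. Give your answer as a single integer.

Answer: 4

Derivation:
Executing turtle program step by step:
Start: pos=(5,-7), heading=45, pen down
RT 45: heading 45 -> 0
LT 60: heading 0 -> 60
FD 8.4: (5,-7) -> (9.2,0.275) [heading=60, draw]
PU: pen up
PD: pen down
BK 5.2: (9.2,0.275) -> (6.6,-4.229) [heading=60, draw]
FD 9.6: (6.6,-4.229) -> (11.4,4.085) [heading=60, draw]
RT 72: heading 60 -> 348
FD 2.9: (11.4,4.085) -> (14.237,3.482) [heading=348, draw]
LT 90: heading 348 -> 78
Final: pos=(14.237,3.482), heading=78, 4 segment(s) drawn
Segments drawn: 4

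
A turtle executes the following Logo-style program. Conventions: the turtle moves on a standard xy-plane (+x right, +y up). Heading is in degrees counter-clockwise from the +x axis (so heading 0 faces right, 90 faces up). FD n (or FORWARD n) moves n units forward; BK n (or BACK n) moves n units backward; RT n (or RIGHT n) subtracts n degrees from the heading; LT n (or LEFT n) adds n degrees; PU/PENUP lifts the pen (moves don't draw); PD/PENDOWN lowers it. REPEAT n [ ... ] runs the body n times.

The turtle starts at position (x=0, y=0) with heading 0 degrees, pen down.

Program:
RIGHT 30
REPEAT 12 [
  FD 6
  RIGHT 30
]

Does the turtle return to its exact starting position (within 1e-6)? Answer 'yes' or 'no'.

Executing turtle program step by step:
Start: pos=(0,0), heading=0, pen down
RT 30: heading 0 -> 330
REPEAT 12 [
  -- iteration 1/12 --
  FD 6: (0,0) -> (5.196,-3) [heading=330, draw]
  RT 30: heading 330 -> 300
  -- iteration 2/12 --
  FD 6: (5.196,-3) -> (8.196,-8.196) [heading=300, draw]
  RT 30: heading 300 -> 270
  -- iteration 3/12 --
  FD 6: (8.196,-8.196) -> (8.196,-14.196) [heading=270, draw]
  RT 30: heading 270 -> 240
  -- iteration 4/12 --
  FD 6: (8.196,-14.196) -> (5.196,-19.392) [heading=240, draw]
  RT 30: heading 240 -> 210
  -- iteration 5/12 --
  FD 6: (5.196,-19.392) -> (0,-22.392) [heading=210, draw]
  RT 30: heading 210 -> 180
  -- iteration 6/12 --
  FD 6: (0,-22.392) -> (-6,-22.392) [heading=180, draw]
  RT 30: heading 180 -> 150
  -- iteration 7/12 --
  FD 6: (-6,-22.392) -> (-11.196,-19.392) [heading=150, draw]
  RT 30: heading 150 -> 120
  -- iteration 8/12 --
  FD 6: (-11.196,-19.392) -> (-14.196,-14.196) [heading=120, draw]
  RT 30: heading 120 -> 90
  -- iteration 9/12 --
  FD 6: (-14.196,-14.196) -> (-14.196,-8.196) [heading=90, draw]
  RT 30: heading 90 -> 60
  -- iteration 10/12 --
  FD 6: (-14.196,-8.196) -> (-11.196,-3) [heading=60, draw]
  RT 30: heading 60 -> 30
  -- iteration 11/12 --
  FD 6: (-11.196,-3) -> (-6,0) [heading=30, draw]
  RT 30: heading 30 -> 0
  -- iteration 12/12 --
  FD 6: (-6,0) -> (0,0) [heading=0, draw]
  RT 30: heading 0 -> 330
]
Final: pos=(0,0), heading=330, 12 segment(s) drawn

Start position: (0, 0)
Final position: (0, 0)
Distance = 0; < 1e-6 -> CLOSED

Answer: yes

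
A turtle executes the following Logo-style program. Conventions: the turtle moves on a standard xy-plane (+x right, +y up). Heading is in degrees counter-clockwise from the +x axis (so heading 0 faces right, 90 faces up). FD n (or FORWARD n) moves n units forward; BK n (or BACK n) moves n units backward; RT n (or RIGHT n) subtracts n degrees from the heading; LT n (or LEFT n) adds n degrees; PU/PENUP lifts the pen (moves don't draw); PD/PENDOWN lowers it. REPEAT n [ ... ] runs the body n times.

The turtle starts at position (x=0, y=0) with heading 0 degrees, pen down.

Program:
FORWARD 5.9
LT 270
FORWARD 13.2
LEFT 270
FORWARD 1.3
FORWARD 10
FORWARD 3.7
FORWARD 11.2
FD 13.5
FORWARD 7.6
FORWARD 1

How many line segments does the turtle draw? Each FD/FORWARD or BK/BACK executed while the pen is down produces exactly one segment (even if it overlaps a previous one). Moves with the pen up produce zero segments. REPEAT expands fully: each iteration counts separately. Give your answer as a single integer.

Answer: 9

Derivation:
Executing turtle program step by step:
Start: pos=(0,0), heading=0, pen down
FD 5.9: (0,0) -> (5.9,0) [heading=0, draw]
LT 270: heading 0 -> 270
FD 13.2: (5.9,0) -> (5.9,-13.2) [heading=270, draw]
LT 270: heading 270 -> 180
FD 1.3: (5.9,-13.2) -> (4.6,-13.2) [heading=180, draw]
FD 10: (4.6,-13.2) -> (-5.4,-13.2) [heading=180, draw]
FD 3.7: (-5.4,-13.2) -> (-9.1,-13.2) [heading=180, draw]
FD 11.2: (-9.1,-13.2) -> (-20.3,-13.2) [heading=180, draw]
FD 13.5: (-20.3,-13.2) -> (-33.8,-13.2) [heading=180, draw]
FD 7.6: (-33.8,-13.2) -> (-41.4,-13.2) [heading=180, draw]
FD 1: (-41.4,-13.2) -> (-42.4,-13.2) [heading=180, draw]
Final: pos=(-42.4,-13.2), heading=180, 9 segment(s) drawn
Segments drawn: 9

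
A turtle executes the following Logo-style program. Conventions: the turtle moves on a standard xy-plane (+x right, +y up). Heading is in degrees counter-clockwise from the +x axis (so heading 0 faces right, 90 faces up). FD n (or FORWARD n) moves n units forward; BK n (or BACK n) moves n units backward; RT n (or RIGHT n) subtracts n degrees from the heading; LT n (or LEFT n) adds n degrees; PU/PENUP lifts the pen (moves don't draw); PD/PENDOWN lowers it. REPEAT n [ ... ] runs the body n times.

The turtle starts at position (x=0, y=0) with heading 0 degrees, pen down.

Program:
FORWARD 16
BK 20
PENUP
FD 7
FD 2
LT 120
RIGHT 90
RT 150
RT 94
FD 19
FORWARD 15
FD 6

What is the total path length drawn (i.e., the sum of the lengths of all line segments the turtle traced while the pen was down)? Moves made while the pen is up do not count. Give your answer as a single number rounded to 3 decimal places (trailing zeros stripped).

Answer: 36

Derivation:
Executing turtle program step by step:
Start: pos=(0,0), heading=0, pen down
FD 16: (0,0) -> (16,0) [heading=0, draw]
BK 20: (16,0) -> (-4,0) [heading=0, draw]
PU: pen up
FD 7: (-4,0) -> (3,0) [heading=0, move]
FD 2: (3,0) -> (5,0) [heading=0, move]
LT 120: heading 0 -> 120
RT 90: heading 120 -> 30
RT 150: heading 30 -> 240
RT 94: heading 240 -> 146
FD 19: (5,0) -> (-10.752,10.625) [heading=146, move]
FD 15: (-10.752,10.625) -> (-23.187,19.013) [heading=146, move]
FD 6: (-23.187,19.013) -> (-28.162,22.368) [heading=146, move]
Final: pos=(-28.162,22.368), heading=146, 2 segment(s) drawn

Segment lengths:
  seg 1: (0,0) -> (16,0), length = 16
  seg 2: (16,0) -> (-4,0), length = 20
Total = 36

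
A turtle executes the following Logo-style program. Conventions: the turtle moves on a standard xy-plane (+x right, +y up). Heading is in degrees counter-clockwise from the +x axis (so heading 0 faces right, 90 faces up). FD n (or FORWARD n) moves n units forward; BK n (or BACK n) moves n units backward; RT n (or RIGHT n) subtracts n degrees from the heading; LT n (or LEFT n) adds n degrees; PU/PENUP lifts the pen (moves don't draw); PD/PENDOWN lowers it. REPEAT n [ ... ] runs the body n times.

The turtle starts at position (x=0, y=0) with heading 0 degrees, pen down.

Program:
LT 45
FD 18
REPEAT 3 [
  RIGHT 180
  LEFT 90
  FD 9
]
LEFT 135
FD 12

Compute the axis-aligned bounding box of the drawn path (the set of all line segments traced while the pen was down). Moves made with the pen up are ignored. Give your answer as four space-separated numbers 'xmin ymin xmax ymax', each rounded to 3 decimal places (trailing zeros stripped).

Executing turtle program step by step:
Start: pos=(0,0), heading=0, pen down
LT 45: heading 0 -> 45
FD 18: (0,0) -> (12.728,12.728) [heading=45, draw]
REPEAT 3 [
  -- iteration 1/3 --
  RT 180: heading 45 -> 225
  LT 90: heading 225 -> 315
  FD 9: (12.728,12.728) -> (19.092,6.364) [heading=315, draw]
  -- iteration 2/3 --
  RT 180: heading 315 -> 135
  LT 90: heading 135 -> 225
  FD 9: (19.092,6.364) -> (12.728,0) [heading=225, draw]
  -- iteration 3/3 --
  RT 180: heading 225 -> 45
  LT 90: heading 45 -> 135
  FD 9: (12.728,0) -> (6.364,6.364) [heading=135, draw]
]
LT 135: heading 135 -> 270
FD 12: (6.364,6.364) -> (6.364,-5.636) [heading=270, draw]
Final: pos=(6.364,-5.636), heading=270, 5 segment(s) drawn

Segment endpoints: x in {0, 6.364, 6.364, 12.728, 19.092}, y in {-5.636, 0, 0, 6.364, 6.364, 12.728}
xmin=0, ymin=-5.636, xmax=19.092, ymax=12.728

Answer: 0 -5.636 19.092 12.728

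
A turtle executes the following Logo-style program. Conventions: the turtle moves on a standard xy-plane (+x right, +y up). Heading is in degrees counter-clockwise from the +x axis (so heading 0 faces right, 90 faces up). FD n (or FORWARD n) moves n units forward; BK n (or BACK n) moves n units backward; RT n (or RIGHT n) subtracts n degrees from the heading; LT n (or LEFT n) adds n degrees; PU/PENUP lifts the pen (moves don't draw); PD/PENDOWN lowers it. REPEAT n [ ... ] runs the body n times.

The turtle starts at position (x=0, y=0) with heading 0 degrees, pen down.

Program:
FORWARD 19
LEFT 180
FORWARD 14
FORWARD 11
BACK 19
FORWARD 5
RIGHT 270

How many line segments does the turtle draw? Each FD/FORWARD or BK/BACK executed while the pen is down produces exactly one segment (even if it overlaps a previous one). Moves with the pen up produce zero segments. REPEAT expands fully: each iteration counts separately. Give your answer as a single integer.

Executing turtle program step by step:
Start: pos=(0,0), heading=0, pen down
FD 19: (0,0) -> (19,0) [heading=0, draw]
LT 180: heading 0 -> 180
FD 14: (19,0) -> (5,0) [heading=180, draw]
FD 11: (5,0) -> (-6,0) [heading=180, draw]
BK 19: (-6,0) -> (13,0) [heading=180, draw]
FD 5: (13,0) -> (8,0) [heading=180, draw]
RT 270: heading 180 -> 270
Final: pos=(8,0), heading=270, 5 segment(s) drawn
Segments drawn: 5

Answer: 5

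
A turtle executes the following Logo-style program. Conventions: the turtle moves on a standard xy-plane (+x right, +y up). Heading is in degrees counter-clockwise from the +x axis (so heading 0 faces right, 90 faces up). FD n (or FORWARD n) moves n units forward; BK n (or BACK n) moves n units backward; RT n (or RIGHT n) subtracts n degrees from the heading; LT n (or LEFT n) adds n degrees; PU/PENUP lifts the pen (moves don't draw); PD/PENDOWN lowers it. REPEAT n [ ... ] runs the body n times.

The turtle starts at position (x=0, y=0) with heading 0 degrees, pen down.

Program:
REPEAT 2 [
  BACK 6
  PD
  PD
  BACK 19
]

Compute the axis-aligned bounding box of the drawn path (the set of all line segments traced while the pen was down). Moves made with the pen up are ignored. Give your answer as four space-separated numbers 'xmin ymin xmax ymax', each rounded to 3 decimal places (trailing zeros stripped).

Answer: -50 0 0 0

Derivation:
Executing turtle program step by step:
Start: pos=(0,0), heading=0, pen down
REPEAT 2 [
  -- iteration 1/2 --
  BK 6: (0,0) -> (-6,0) [heading=0, draw]
  PD: pen down
  PD: pen down
  BK 19: (-6,0) -> (-25,0) [heading=0, draw]
  -- iteration 2/2 --
  BK 6: (-25,0) -> (-31,0) [heading=0, draw]
  PD: pen down
  PD: pen down
  BK 19: (-31,0) -> (-50,0) [heading=0, draw]
]
Final: pos=(-50,0), heading=0, 4 segment(s) drawn

Segment endpoints: x in {-50, -31, -25, -6, 0}, y in {0}
xmin=-50, ymin=0, xmax=0, ymax=0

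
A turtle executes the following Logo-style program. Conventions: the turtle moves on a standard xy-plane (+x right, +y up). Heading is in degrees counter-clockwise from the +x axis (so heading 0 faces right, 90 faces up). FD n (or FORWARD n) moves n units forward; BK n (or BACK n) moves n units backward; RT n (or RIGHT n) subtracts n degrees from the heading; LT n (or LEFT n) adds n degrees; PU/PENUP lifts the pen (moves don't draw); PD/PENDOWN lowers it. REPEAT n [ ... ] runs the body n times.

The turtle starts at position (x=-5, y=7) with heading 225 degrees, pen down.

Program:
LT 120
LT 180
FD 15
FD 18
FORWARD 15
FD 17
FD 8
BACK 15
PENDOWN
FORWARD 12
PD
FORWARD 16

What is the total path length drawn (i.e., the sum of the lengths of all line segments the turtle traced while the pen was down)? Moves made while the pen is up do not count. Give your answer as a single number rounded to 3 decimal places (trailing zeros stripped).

Executing turtle program step by step:
Start: pos=(-5,7), heading=225, pen down
LT 120: heading 225 -> 345
LT 180: heading 345 -> 165
FD 15: (-5,7) -> (-19.489,10.882) [heading=165, draw]
FD 18: (-19.489,10.882) -> (-36.876,15.541) [heading=165, draw]
FD 15: (-36.876,15.541) -> (-51.364,19.423) [heading=165, draw]
FD 17: (-51.364,19.423) -> (-67.785,23.823) [heading=165, draw]
FD 8: (-67.785,23.823) -> (-75.513,25.894) [heading=165, draw]
BK 15: (-75.513,25.894) -> (-61.024,22.012) [heading=165, draw]
PD: pen down
FD 12: (-61.024,22.012) -> (-72.615,25.117) [heading=165, draw]
PD: pen down
FD 16: (-72.615,25.117) -> (-88.07,29.258) [heading=165, draw]
Final: pos=(-88.07,29.258), heading=165, 8 segment(s) drawn

Segment lengths:
  seg 1: (-5,7) -> (-19.489,10.882), length = 15
  seg 2: (-19.489,10.882) -> (-36.876,15.541), length = 18
  seg 3: (-36.876,15.541) -> (-51.364,19.423), length = 15
  seg 4: (-51.364,19.423) -> (-67.785,23.823), length = 17
  seg 5: (-67.785,23.823) -> (-75.513,25.894), length = 8
  seg 6: (-75.513,25.894) -> (-61.024,22.012), length = 15
  seg 7: (-61.024,22.012) -> (-72.615,25.117), length = 12
  seg 8: (-72.615,25.117) -> (-88.07,29.258), length = 16
Total = 116

Answer: 116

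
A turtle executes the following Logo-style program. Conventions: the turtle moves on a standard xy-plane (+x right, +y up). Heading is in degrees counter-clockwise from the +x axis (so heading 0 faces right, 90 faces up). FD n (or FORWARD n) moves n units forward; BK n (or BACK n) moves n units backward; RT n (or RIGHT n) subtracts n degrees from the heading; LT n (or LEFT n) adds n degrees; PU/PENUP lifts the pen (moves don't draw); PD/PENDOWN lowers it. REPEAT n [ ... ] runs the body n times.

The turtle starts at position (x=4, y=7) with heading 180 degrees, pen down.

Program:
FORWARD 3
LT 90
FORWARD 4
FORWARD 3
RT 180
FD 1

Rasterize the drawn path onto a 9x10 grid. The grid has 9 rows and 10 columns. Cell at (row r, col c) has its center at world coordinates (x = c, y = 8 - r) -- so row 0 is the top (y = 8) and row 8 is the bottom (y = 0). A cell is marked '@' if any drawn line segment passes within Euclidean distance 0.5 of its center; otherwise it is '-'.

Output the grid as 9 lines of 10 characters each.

Segment 0: (4,7) -> (1,7)
Segment 1: (1,7) -> (1,3)
Segment 2: (1,3) -> (1,0)
Segment 3: (1,0) -> (1,1)

Answer: ----------
-@@@@-----
-@--------
-@--------
-@--------
-@--------
-@--------
-@--------
-@--------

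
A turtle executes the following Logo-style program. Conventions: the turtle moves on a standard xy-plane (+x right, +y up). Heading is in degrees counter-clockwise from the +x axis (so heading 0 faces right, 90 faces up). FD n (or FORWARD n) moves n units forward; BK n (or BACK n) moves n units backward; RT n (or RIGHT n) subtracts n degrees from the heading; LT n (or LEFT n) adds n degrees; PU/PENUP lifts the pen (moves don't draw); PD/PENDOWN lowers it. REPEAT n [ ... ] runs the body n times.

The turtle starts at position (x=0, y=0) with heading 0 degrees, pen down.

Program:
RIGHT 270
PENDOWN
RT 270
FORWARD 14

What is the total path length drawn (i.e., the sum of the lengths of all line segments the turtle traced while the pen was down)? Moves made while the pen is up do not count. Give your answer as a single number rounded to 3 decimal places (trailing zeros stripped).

Executing turtle program step by step:
Start: pos=(0,0), heading=0, pen down
RT 270: heading 0 -> 90
PD: pen down
RT 270: heading 90 -> 180
FD 14: (0,0) -> (-14,0) [heading=180, draw]
Final: pos=(-14,0), heading=180, 1 segment(s) drawn

Segment lengths:
  seg 1: (0,0) -> (-14,0), length = 14
Total = 14

Answer: 14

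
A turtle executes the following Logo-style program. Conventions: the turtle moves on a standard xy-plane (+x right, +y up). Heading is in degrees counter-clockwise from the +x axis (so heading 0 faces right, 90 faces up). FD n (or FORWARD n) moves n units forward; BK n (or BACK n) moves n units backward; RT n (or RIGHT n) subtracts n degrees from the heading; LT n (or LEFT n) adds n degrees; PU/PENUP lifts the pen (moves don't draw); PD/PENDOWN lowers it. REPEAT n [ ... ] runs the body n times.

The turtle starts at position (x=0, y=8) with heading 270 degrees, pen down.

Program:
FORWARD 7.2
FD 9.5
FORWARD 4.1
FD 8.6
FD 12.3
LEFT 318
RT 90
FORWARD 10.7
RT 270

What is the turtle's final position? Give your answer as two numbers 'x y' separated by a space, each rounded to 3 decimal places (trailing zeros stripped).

Executing turtle program step by step:
Start: pos=(0,8), heading=270, pen down
FD 7.2: (0,8) -> (0,0.8) [heading=270, draw]
FD 9.5: (0,0.8) -> (0,-8.7) [heading=270, draw]
FD 4.1: (0,-8.7) -> (0,-12.8) [heading=270, draw]
FD 8.6: (0,-12.8) -> (0,-21.4) [heading=270, draw]
FD 12.3: (0,-21.4) -> (0,-33.7) [heading=270, draw]
LT 318: heading 270 -> 228
RT 90: heading 228 -> 138
FD 10.7: (0,-33.7) -> (-7.952,-26.54) [heading=138, draw]
RT 270: heading 138 -> 228
Final: pos=(-7.952,-26.54), heading=228, 6 segment(s) drawn

Answer: -7.952 -26.54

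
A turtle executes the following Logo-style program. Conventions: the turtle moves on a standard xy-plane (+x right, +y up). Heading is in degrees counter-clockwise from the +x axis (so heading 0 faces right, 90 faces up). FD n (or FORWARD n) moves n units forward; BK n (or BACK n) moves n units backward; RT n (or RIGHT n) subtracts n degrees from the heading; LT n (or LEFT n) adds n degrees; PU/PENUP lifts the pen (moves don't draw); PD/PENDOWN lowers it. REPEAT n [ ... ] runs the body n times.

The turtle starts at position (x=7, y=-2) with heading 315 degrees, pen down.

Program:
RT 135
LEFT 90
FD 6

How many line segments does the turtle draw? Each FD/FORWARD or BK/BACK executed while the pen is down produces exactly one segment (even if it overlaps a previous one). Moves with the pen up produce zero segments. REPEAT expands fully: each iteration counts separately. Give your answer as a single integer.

Answer: 1

Derivation:
Executing turtle program step by step:
Start: pos=(7,-2), heading=315, pen down
RT 135: heading 315 -> 180
LT 90: heading 180 -> 270
FD 6: (7,-2) -> (7,-8) [heading=270, draw]
Final: pos=(7,-8), heading=270, 1 segment(s) drawn
Segments drawn: 1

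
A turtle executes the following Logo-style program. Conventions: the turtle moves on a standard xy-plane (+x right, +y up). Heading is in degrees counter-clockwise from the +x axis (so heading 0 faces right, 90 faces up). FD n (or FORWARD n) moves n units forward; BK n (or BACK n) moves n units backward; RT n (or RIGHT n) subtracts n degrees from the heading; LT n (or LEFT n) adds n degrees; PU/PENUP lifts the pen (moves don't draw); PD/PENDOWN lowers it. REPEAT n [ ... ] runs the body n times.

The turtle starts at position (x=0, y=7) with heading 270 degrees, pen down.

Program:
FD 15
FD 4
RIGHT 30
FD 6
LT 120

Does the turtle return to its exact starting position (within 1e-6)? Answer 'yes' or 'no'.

Executing turtle program step by step:
Start: pos=(0,7), heading=270, pen down
FD 15: (0,7) -> (0,-8) [heading=270, draw]
FD 4: (0,-8) -> (0,-12) [heading=270, draw]
RT 30: heading 270 -> 240
FD 6: (0,-12) -> (-3,-17.196) [heading=240, draw]
LT 120: heading 240 -> 0
Final: pos=(-3,-17.196), heading=0, 3 segment(s) drawn

Start position: (0, 7)
Final position: (-3, -17.196)
Distance = 24.381; >= 1e-6 -> NOT closed

Answer: no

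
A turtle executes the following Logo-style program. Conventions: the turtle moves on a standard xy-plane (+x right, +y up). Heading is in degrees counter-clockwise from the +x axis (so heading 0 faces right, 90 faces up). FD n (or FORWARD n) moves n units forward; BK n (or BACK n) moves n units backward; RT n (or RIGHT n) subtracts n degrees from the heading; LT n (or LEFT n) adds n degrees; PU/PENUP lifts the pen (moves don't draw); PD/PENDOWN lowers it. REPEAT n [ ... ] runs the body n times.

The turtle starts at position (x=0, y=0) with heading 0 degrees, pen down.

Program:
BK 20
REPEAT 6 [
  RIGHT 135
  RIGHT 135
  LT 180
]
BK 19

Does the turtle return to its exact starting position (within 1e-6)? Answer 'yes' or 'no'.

Answer: no

Derivation:
Executing turtle program step by step:
Start: pos=(0,0), heading=0, pen down
BK 20: (0,0) -> (-20,0) [heading=0, draw]
REPEAT 6 [
  -- iteration 1/6 --
  RT 135: heading 0 -> 225
  RT 135: heading 225 -> 90
  LT 180: heading 90 -> 270
  -- iteration 2/6 --
  RT 135: heading 270 -> 135
  RT 135: heading 135 -> 0
  LT 180: heading 0 -> 180
  -- iteration 3/6 --
  RT 135: heading 180 -> 45
  RT 135: heading 45 -> 270
  LT 180: heading 270 -> 90
  -- iteration 4/6 --
  RT 135: heading 90 -> 315
  RT 135: heading 315 -> 180
  LT 180: heading 180 -> 0
  -- iteration 5/6 --
  RT 135: heading 0 -> 225
  RT 135: heading 225 -> 90
  LT 180: heading 90 -> 270
  -- iteration 6/6 --
  RT 135: heading 270 -> 135
  RT 135: heading 135 -> 0
  LT 180: heading 0 -> 180
]
BK 19: (-20,0) -> (-1,0) [heading=180, draw]
Final: pos=(-1,0), heading=180, 2 segment(s) drawn

Start position: (0, 0)
Final position: (-1, 0)
Distance = 1; >= 1e-6 -> NOT closed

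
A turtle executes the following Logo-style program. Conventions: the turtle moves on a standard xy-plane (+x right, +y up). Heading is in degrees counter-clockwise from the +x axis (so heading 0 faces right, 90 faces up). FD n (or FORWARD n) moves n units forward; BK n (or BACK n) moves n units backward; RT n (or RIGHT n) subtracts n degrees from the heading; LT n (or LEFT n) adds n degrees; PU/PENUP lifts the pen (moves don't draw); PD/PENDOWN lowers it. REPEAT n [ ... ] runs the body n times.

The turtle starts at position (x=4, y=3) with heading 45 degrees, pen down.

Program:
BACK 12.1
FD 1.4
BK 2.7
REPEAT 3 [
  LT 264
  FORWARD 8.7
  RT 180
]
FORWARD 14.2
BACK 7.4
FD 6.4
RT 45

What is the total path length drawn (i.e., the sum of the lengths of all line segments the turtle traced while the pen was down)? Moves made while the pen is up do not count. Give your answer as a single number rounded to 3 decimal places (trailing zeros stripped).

Answer: 70.3

Derivation:
Executing turtle program step by step:
Start: pos=(4,3), heading=45, pen down
BK 12.1: (4,3) -> (-4.556,-5.556) [heading=45, draw]
FD 1.4: (-4.556,-5.556) -> (-3.566,-4.566) [heading=45, draw]
BK 2.7: (-3.566,-4.566) -> (-5.475,-6.475) [heading=45, draw]
REPEAT 3 [
  -- iteration 1/3 --
  LT 264: heading 45 -> 309
  FD 8.7: (-5.475,-6.475) -> (0,-13.236) [heading=309, draw]
  RT 180: heading 309 -> 129
  -- iteration 2/3 --
  LT 264: heading 129 -> 33
  FD 8.7: (0,-13.236) -> (7.296,-8.498) [heading=33, draw]
  RT 180: heading 33 -> 213
  -- iteration 3/3 --
  LT 264: heading 213 -> 117
  FD 8.7: (7.296,-8.498) -> (3.347,-0.746) [heading=117, draw]
  RT 180: heading 117 -> 297
]
FD 14.2: (3.347,-0.746) -> (9.793,-13.399) [heading=297, draw]
BK 7.4: (9.793,-13.399) -> (6.434,-6.805) [heading=297, draw]
FD 6.4: (6.434,-6.805) -> (9.339,-12.508) [heading=297, draw]
RT 45: heading 297 -> 252
Final: pos=(9.339,-12.508), heading=252, 9 segment(s) drawn

Segment lengths:
  seg 1: (4,3) -> (-4.556,-5.556), length = 12.1
  seg 2: (-4.556,-5.556) -> (-3.566,-4.566), length = 1.4
  seg 3: (-3.566,-4.566) -> (-5.475,-6.475), length = 2.7
  seg 4: (-5.475,-6.475) -> (0,-13.236), length = 8.7
  seg 5: (0,-13.236) -> (7.296,-8.498), length = 8.7
  seg 6: (7.296,-8.498) -> (3.347,-0.746), length = 8.7
  seg 7: (3.347,-0.746) -> (9.793,-13.399), length = 14.2
  seg 8: (9.793,-13.399) -> (6.434,-6.805), length = 7.4
  seg 9: (6.434,-6.805) -> (9.339,-12.508), length = 6.4
Total = 70.3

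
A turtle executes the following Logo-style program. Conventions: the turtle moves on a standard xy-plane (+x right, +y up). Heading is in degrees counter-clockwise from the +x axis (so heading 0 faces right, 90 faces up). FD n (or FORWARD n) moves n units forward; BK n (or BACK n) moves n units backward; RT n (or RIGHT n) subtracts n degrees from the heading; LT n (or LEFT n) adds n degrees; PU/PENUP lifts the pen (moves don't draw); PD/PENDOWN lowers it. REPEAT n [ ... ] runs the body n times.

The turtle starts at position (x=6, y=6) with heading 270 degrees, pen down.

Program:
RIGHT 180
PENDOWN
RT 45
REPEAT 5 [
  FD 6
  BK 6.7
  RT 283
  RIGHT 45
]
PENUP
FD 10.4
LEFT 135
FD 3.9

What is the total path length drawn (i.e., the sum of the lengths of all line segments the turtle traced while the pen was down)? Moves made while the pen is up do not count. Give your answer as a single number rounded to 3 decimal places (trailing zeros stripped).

Executing turtle program step by step:
Start: pos=(6,6), heading=270, pen down
RT 180: heading 270 -> 90
PD: pen down
RT 45: heading 90 -> 45
REPEAT 5 [
  -- iteration 1/5 --
  FD 6: (6,6) -> (10.243,10.243) [heading=45, draw]
  BK 6.7: (10.243,10.243) -> (5.505,5.505) [heading=45, draw]
  RT 283: heading 45 -> 122
  RT 45: heading 122 -> 77
  -- iteration 2/5 --
  FD 6: (5.505,5.505) -> (6.855,11.351) [heading=77, draw]
  BK 6.7: (6.855,11.351) -> (5.348,4.823) [heading=77, draw]
  RT 283: heading 77 -> 154
  RT 45: heading 154 -> 109
  -- iteration 3/5 --
  FD 6: (5.348,4.823) -> (3.394,10.496) [heading=109, draw]
  BK 6.7: (3.394,10.496) -> (5.575,4.161) [heading=109, draw]
  RT 283: heading 109 -> 186
  RT 45: heading 186 -> 141
  -- iteration 4/5 --
  FD 6: (5.575,4.161) -> (0.913,7.937) [heading=141, draw]
  BK 6.7: (0.913,7.937) -> (6.119,3.721) [heading=141, draw]
  RT 283: heading 141 -> 218
  RT 45: heading 218 -> 173
  -- iteration 5/5 --
  FD 6: (6.119,3.721) -> (0.164,4.452) [heading=173, draw]
  BK 6.7: (0.164,4.452) -> (6.814,3.635) [heading=173, draw]
  RT 283: heading 173 -> 250
  RT 45: heading 250 -> 205
]
PU: pen up
FD 10.4: (6.814,3.635) -> (-2.611,-0.76) [heading=205, move]
LT 135: heading 205 -> 340
FD 3.9: (-2.611,-0.76) -> (1.053,-2.094) [heading=340, move]
Final: pos=(1.053,-2.094), heading=340, 10 segment(s) drawn

Segment lengths:
  seg 1: (6,6) -> (10.243,10.243), length = 6
  seg 2: (10.243,10.243) -> (5.505,5.505), length = 6.7
  seg 3: (5.505,5.505) -> (6.855,11.351), length = 6
  seg 4: (6.855,11.351) -> (5.348,4.823), length = 6.7
  seg 5: (5.348,4.823) -> (3.394,10.496), length = 6
  seg 6: (3.394,10.496) -> (5.575,4.161), length = 6.7
  seg 7: (5.575,4.161) -> (0.913,7.937), length = 6
  seg 8: (0.913,7.937) -> (6.119,3.721), length = 6.7
  seg 9: (6.119,3.721) -> (0.164,4.452), length = 6
  seg 10: (0.164,4.452) -> (6.814,3.635), length = 6.7
Total = 63.5

Answer: 63.5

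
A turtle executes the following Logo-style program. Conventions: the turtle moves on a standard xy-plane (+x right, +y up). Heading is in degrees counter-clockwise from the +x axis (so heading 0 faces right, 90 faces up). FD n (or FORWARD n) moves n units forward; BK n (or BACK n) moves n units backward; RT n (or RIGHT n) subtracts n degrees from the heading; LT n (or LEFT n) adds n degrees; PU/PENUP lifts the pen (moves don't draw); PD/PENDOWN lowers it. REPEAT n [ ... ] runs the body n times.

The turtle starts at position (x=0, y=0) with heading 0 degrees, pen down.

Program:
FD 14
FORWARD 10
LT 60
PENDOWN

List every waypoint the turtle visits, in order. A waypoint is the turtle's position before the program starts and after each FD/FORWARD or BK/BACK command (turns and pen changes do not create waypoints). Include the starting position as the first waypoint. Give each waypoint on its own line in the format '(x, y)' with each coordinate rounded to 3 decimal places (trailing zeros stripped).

Executing turtle program step by step:
Start: pos=(0,0), heading=0, pen down
FD 14: (0,0) -> (14,0) [heading=0, draw]
FD 10: (14,0) -> (24,0) [heading=0, draw]
LT 60: heading 0 -> 60
PD: pen down
Final: pos=(24,0), heading=60, 2 segment(s) drawn
Waypoints (3 total):
(0, 0)
(14, 0)
(24, 0)

Answer: (0, 0)
(14, 0)
(24, 0)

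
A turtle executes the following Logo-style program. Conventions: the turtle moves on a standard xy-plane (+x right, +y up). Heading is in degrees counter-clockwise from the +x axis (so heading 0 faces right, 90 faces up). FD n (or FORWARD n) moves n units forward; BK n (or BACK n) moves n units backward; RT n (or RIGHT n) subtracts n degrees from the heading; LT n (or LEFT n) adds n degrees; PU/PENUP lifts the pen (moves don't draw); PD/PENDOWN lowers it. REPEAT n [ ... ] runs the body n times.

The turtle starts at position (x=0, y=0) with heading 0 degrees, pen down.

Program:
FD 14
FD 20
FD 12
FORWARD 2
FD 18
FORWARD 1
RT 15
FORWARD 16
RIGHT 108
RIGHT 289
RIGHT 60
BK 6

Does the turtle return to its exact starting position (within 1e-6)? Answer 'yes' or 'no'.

Answer: no

Derivation:
Executing turtle program step by step:
Start: pos=(0,0), heading=0, pen down
FD 14: (0,0) -> (14,0) [heading=0, draw]
FD 20: (14,0) -> (34,0) [heading=0, draw]
FD 12: (34,0) -> (46,0) [heading=0, draw]
FD 2: (46,0) -> (48,0) [heading=0, draw]
FD 18: (48,0) -> (66,0) [heading=0, draw]
FD 1: (66,0) -> (67,0) [heading=0, draw]
RT 15: heading 0 -> 345
FD 16: (67,0) -> (82.455,-4.141) [heading=345, draw]
RT 108: heading 345 -> 237
RT 289: heading 237 -> 308
RT 60: heading 308 -> 248
BK 6: (82.455,-4.141) -> (84.702,1.422) [heading=248, draw]
Final: pos=(84.702,1.422), heading=248, 8 segment(s) drawn

Start position: (0, 0)
Final position: (84.702, 1.422)
Distance = 84.714; >= 1e-6 -> NOT closed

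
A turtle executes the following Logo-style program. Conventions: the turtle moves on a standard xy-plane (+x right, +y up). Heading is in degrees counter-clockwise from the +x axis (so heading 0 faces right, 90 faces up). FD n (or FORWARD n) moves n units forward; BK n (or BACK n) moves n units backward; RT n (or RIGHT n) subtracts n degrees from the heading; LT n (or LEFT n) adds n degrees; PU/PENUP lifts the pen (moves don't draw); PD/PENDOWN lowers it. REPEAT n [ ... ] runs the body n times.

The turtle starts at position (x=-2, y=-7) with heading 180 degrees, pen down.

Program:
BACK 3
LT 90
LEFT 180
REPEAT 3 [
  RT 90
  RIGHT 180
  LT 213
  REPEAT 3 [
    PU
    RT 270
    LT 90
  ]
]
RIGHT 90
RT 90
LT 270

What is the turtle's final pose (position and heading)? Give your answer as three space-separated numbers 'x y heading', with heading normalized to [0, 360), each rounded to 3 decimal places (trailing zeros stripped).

Answer: 1 -7 189

Derivation:
Executing turtle program step by step:
Start: pos=(-2,-7), heading=180, pen down
BK 3: (-2,-7) -> (1,-7) [heading=180, draw]
LT 90: heading 180 -> 270
LT 180: heading 270 -> 90
REPEAT 3 [
  -- iteration 1/3 --
  RT 90: heading 90 -> 0
  RT 180: heading 0 -> 180
  LT 213: heading 180 -> 33
  REPEAT 3 [
    -- iteration 1/3 --
    PU: pen up
    RT 270: heading 33 -> 123
    LT 90: heading 123 -> 213
    -- iteration 2/3 --
    PU: pen up
    RT 270: heading 213 -> 303
    LT 90: heading 303 -> 33
    -- iteration 3/3 --
    PU: pen up
    RT 270: heading 33 -> 123
    LT 90: heading 123 -> 213
  ]
  -- iteration 2/3 --
  RT 90: heading 213 -> 123
  RT 180: heading 123 -> 303
  LT 213: heading 303 -> 156
  REPEAT 3 [
    -- iteration 1/3 --
    PU: pen up
    RT 270: heading 156 -> 246
    LT 90: heading 246 -> 336
    -- iteration 2/3 --
    PU: pen up
    RT 270: heading 336 -> 66
    LT 90: heading 66 -> 156
    -- iteration 3/3 --
    PU: pen up
    RT 270: heading 156 -> 246
    LT 90: heading 246 -> 336
  ]
  -- iteration 3/3 --
  RT 90: heading 336 -> 246
  RT 180: heading 246 -> 66
  LT 213: heading 66 -> 279
  REPEAT 3 [
    -- iteration 1/3 --
    PU: pen up
    RT 270: heading 279 -> 9
    LT 90: heading 9 -> 99
    -- iteration 2/3 --
    PU: pen up
    RT 270: heading 99 -> 189
    LT 90: heading 189 -> 279
    -- iteration 3/3 --
    PU: pen up
    RT 270: heading 279 -> 9
    LT 90: heading 9 -> 99
  ]
]
RT 90: heading 99 -> 9
RT 90: heading 9 -> 279
LT 270: heading 279 -> 189
Final: pos=(1,-7), heading=189, 1 segment(s) drawn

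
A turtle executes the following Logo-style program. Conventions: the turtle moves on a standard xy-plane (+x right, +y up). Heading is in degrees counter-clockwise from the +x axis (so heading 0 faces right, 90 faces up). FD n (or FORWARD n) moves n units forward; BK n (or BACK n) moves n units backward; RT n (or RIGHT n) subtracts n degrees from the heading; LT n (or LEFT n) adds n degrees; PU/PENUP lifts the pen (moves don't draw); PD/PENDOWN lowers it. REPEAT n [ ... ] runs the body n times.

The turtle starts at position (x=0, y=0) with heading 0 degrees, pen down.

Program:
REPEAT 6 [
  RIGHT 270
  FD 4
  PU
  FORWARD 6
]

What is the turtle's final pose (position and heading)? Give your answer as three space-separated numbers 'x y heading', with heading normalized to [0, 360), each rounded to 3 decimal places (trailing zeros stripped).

Executing turtle program step by step:
Start: pos=(0,0), heading=0, pen down
REPEAT 6 [
  -- iteration 1/6 --
  RT 270: heading 0 -> 90
  FD 4: (0,0) -> (0,4) [heading=90, draw]
  PU: pen up
  FD 6: (0,4) -> (0,10) [heading=90, move]
  -- iteration 2/6 --
  RT 270: heading 90 -> 180
  FD 4: (0,10) -> (-4,10) [heading=180, move]
  PU: pen up
  FD 6: (-4,10) -> (-10,10) [heading=180, move]
  -- iteration 3/6 --
  RT 270: heading 180 -> 270
  FD 4: (-10,10) -> (-10,6) [heading=270, move]
  PU: pen up
  FD 6: (-10,6) -> (-10,0) [heading=270, move]
  -- iteration 4/6 --
  RT 270: heading 270 -> 0
  FD 4: (-10,0) -> (-6,0) [heading=0, move]
  PU: pen up
  FD 6: (-6,0) -> (0,0) [heading=0, move]
  -- iteration 5/6 --
  RT 270: heading 0 -> 90
  FD 4: (0,0) -> (0,4) [heading=90, move]
  PU: pen up
  FD 6: (0,4) -> (0,10) [heading=90, move]
  -- iteration 6/6 --
  RT 270: heading 90 -> 180
  FD 4: (0,10) -> (-4,10) [heading=180, move]
  PU: pen up
  FD 6: (-4,10) -> (-10,10) [heading=180, move]
]
Final: pos=(-10,10), heading=180, 1 segment(s) drawn

Answer: -10 10 180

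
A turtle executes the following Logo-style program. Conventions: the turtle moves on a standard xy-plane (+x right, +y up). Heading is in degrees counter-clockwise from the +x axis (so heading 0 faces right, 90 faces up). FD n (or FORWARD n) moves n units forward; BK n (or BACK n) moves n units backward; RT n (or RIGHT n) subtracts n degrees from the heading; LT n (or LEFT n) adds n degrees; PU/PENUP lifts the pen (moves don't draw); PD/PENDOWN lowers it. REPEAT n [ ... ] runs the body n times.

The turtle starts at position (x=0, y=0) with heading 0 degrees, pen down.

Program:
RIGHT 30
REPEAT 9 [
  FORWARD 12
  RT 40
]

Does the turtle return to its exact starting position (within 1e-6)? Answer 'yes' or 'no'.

Executing turtle program step by step:
Start: pos=(0,0), heading=0, pen down
RT 30: heading 0 -> 330
REPEAT 9 [
  -- iteration 1/9 --
  FD 12: (0,0) -> (10.392,-6) [heading=330, draw]
  RT 40: heading 330 -> 290
  -- iteration 2/9 --
  FD 12: (10.392,-6) -> (14.497,-17.276) [heading=290, draw]
  RT 40: heading 290 -> 250
  -- iteration 3/9 --
  FD 12: (14.497,-17.276) -> (10.392,-28.553) [heading=250, draw]
  RT 40: heading 250 -> 210
  -- iteration 4/9 --
  FD 12: (10.392,-28.553) -> (0,-34.553) [heading=210, draw]
  RT 40: heading 210 -> 170
  -- iteration 5/9 --
  FD 12: (0,-34.553) -> (-11.818,-32.469) [heading=170, draw]
  RT 40: heading 170 -> 130
  -- iteration 6/9 --
  FD 12: (-11.818,-32.469) -> (-19.531,-23.276) [heading=130, draw]
  RT 40: heading 130 -> 90
  -- iteration 7/9 --
  FD 12: (-19.531,-23.276) -> (-19.531,-11.276) [heading=90, draw]
  RT 40: heading 90 -> 50
  -- iteration 8/9 --
  FD 12: (-19.531,-11.276) -> (-11.818,-2.084) [heading=50, draw]
  RT 40: heading 50 -> 10
  -- iteration 9/9 --
  FD 12: (-11.818,-2.084) -> (0,0) [heading=10, draw]
  RT 40: heading 10 -> 330
]
Final: pos=(0,0), heading=330, 9 segment(s) drawn

Start position: (0, 0)
Final position: (0, 0)
Distance = 0; < 1e-6 -> CLOSED

Answer: yes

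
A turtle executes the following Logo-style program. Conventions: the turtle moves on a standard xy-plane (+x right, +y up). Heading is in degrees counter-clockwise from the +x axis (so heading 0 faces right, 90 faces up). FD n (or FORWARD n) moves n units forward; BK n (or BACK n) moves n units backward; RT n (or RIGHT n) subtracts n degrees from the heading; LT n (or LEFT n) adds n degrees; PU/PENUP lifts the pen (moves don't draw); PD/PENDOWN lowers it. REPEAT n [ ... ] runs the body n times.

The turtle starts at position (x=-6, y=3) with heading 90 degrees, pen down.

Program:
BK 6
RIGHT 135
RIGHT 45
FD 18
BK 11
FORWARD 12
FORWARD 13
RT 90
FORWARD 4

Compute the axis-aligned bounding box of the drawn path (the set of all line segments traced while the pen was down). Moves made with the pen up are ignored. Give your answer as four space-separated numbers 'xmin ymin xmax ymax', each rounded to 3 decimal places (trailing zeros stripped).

Answer: -10 -35 -6 3

Derivation:
Executing turtle program step by step:
Start: pos=(-6,3), heading=90, pen down
BK 6: (-6,3) -> (-6,-3) [heading=90, draw]
RT 135: heading 90 -> 315
RT 45: heading 315 -> 270
FD 18: (-6,-3) -> (-6,-21) [heading=270, draw]
BK 11: (-6,-21) -> (-6,-10) [heading=270, draw]
FD 12: (-6,-10) -> (-6,-22) [heading=270, draw]
FD 13: (-6,-22) -> (-6,-35) [heading=270, draw]
RT 90: heading 270 -> 180
FD 4: (-6,-35) -> (-10,-35) [heading=180, draw]
Final: pos=(-10,-35), heading=180, 6 segment(s) drawn

Segment endpoints: x in {-10, -6, -6, -6}, y in {-35, -22, -21, -10, -3, 3}
xmin=-10, ymin=-35, xmax=-6, ymax=3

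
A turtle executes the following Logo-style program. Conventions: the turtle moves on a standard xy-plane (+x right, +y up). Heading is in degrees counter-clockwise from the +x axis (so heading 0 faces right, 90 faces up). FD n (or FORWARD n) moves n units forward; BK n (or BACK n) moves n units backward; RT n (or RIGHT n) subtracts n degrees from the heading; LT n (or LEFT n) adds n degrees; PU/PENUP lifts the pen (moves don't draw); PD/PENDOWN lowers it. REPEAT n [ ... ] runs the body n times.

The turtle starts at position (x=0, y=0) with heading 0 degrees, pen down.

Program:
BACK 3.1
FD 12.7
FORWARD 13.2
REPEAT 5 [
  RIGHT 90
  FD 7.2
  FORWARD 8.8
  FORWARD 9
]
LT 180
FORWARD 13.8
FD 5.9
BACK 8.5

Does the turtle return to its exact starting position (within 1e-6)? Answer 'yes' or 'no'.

Answer: no

Derivation:
Executing turtle program step by step:
Start: pos=(0,0), heading=0, pen down
BK 3.1: (0,0) -> (-3.1,0) [heading=0, draw]
FD 12.7: (-3.1,0) -> (9.6,0) [heading=0, draw]
FD 13.2: (9.6,0) -> (22.8,0) [heading=0, draw]
REPEAT 5 [
  -- iteration 1/5 --
  RT 90: heading 0 -> 270
  FD 7.2: (22.8,0) -> (22.8,-7.2) [heading=270, draw]
  FD 8.8: (22.8,-7.2) -> (22.8,-16) [heading=270, draw]
  FD 9: (22.8,-16) -> (22.8,-25) [heading=270, draw]
  -- iteration 2/5 --
  RT 90: heading 270 -> 180
  FD 7.2: (22.8,-25) -> (15.6,-25) [heading=180, draw]
  FD 8.8: (15.6,-25) -> (6.8,-25) [heading=180, draw]
  FD 9: (6.8,-25) -> (-2.2,-25) [heading=180, draw]
  -- iteration 3/5 --
  RT 90: heading 180 -> 90
  FD 7.2: (-2.2,-25) -> (-2.2,-17.8) [heading=90, draw]
  FD 8.8: (-2.2,-17.8) -> (-2.2,-9) [heading=90, draw]
  FD 9: (-2.2,-9) -> (-2.2,0) [heading=90, draw]
  -- iteration 4/5 --
  RT 90: heading 90 -> 0
  FD 7.2: (-2.2,0) -> (5,0) [heading=0, draw]
  FD 8.8: (5,0) -> (13.8,0) [heading=0, draw]
  FD 9: (13.8,0) -> (22.8,0) [heading=0, draw]
  -- iteration 5/5 --
  RT 90: heading 0 -> 270
  FD 7.2: (22.8,0) -> (22.8,-7.2) [heading=270, draw]
  FD 8.8: (22.8,-7.2) -> (22.8,-16) [heading=270, draw]
  FD 9: (22.8,-16) -> (22.8,-25) [heading=270, draw]
]
LT 180: heading 270 -> 90
FD 13.8: (22.8,-25) -> (22.8,-11.2) [heading=90, draw]
FD 5.9: (22.8,-11.2) -> (22.8,-5.3) [heading=90, draw]
BK 8.5: (22.8,-5.3) -> (22.8,-13.8) [heading=90, draw]
Final: pos=(22.8,-13.8), heading=90, 21 segment(s) drawn

Start position: (0, 0)
Final position: (22.8, -13.8)
Distance = 26.651; >= 1e-6 -> NOT closed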